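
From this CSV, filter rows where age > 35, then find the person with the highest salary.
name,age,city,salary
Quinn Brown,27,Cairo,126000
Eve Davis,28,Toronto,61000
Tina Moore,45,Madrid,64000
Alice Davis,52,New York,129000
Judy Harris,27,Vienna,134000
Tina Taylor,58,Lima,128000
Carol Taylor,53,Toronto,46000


Filter: age > 35
Sort by: salary (descending)

Filtered records (4):
  Alice Davis, age 52, salary $129000
  Tina Taylor, age 58, salary $128000
  Tina Moore, age 45, salary $64000
  Carol Taylor, age 53, salary $46000

Highest salary: Alice Davis ($129000)

Alice Davis


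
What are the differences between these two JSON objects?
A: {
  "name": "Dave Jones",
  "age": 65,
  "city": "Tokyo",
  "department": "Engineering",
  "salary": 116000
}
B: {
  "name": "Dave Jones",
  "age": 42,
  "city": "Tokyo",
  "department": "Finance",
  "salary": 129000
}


Comparing each field (in key order):
  name: same
  age: DIFFERENT
  city: same
  department: DIFFERENT
  salary: DIFFERENT
Differences:
  age: 65 -> 42
  department: Engineering -> Finance
  salary: 116000 -> 129000

3 field(s) changed

3 changes: age, department, salary


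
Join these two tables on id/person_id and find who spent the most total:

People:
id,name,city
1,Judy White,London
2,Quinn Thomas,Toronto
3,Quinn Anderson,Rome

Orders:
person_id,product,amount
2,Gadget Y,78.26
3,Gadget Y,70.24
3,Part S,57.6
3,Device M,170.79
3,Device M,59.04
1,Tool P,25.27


Join on: people.id = orders.person_id

Joined rows:
  Quinn Thomas (Toronto) bought Gadget Y for $78.26
  Quinn Anderson (Rome) bought Gadget Y for $70.24
  Quinn Anderson (Rome) bought Part S for $57.6
  Quinn Anderson (Rome) bought Device M for $170.79
  Quinn Anderson (Rome) bought Device M for $59.04
  Judy White (London) bought Tool P for $25.27

Total per person:
  Quinn Anderson: $357.67
  Quinn Thomas: $78.26
  Judy White: $25.27

Top spender: Quinn Anderson ($357.67)

Quinn Anderson ($357.67)


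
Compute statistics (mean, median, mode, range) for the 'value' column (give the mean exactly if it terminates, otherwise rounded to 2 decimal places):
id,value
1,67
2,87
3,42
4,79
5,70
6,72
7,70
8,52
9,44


Data: [67, 87, 42, 79, 70, 72, 70, 52, 44]
Count: 9
Sum: 583
Mean: 583/9 ≈ 64.78 (rounded to 2 decimal places)
Sorted: [42, 44, 52, 67, 70, 70, 72, 79, 87]
Median: 70.0
Mode: 70 (2 times)
Range: 87 - 42 = 45
Min: 42, Max: 87

mean≈64.78, median=70.0, mode=70, range=45


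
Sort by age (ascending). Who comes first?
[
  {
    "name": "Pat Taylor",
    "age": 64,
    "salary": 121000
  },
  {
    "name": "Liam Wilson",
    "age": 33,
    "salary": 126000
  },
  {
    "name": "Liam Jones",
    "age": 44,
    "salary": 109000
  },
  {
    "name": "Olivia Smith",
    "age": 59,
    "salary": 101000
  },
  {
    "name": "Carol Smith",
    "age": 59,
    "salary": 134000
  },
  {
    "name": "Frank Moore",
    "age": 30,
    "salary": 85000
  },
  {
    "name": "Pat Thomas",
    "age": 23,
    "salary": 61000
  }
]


Sort by: age (ascending)

Sorted order:
  1. Pat Thomas (age = 23)
  2. Frank Moore (age = 30)
  3. Liam Wilson (age = 33)
  4. Liam Jones (age = 44)
  5. Olivia Smith (age = 59)
  6. Carol Smith (age = 59)
  7. Pat Taylor (age = 64)

First: Pat Thomas

Pat Thomas


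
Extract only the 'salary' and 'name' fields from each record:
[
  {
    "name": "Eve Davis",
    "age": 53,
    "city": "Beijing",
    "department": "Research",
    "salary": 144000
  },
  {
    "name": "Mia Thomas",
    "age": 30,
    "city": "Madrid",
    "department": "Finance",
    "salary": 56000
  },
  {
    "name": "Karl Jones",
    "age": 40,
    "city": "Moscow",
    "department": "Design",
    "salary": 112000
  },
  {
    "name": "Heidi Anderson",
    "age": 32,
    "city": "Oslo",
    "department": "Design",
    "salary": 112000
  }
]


Original: 4 records with fields: name, age, city, department, salary
Keep: ['salary', 'name']
Drop: ['age', 'city', 'department']
Result: 4 records, 2 fields each

[
  {
    "salary": 144000,
    "name": "Eve Davis"
  },
  {
    "salary": 56000,
    "name": "Mia Thomas"
  },
  {
    "salary": 112000,
    "name": "Karl Jones"
  },
  {
    "salary": 112000,
    "name": "Heidi Anderson"
  }
]


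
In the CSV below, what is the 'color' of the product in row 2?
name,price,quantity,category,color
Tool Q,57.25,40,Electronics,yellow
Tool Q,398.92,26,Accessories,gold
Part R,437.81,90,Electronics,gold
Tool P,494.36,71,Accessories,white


Query: Row 2 ('Tool Q'), column 'color'
Value: gold

gold


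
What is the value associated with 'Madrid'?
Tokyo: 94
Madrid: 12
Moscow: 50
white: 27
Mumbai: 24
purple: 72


Looking up key 'Madrid'
Value: 12

12


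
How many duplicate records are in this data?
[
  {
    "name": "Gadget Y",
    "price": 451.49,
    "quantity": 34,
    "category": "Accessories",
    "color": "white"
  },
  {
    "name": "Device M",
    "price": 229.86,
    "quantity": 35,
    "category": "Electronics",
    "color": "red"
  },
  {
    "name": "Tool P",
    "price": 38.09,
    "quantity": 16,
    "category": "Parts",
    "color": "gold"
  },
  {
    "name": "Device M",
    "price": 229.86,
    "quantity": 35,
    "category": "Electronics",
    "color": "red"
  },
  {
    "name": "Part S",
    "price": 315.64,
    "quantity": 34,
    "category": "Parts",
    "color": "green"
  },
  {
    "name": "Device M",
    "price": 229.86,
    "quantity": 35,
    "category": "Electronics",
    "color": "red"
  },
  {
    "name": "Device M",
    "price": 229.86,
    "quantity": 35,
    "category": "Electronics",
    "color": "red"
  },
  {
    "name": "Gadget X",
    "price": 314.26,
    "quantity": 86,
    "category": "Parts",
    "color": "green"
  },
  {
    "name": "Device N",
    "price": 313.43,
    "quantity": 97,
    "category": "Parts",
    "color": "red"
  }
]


Checking 9 records for duplicates:

  Row 1: Gadget Y ($451.49, qty 34)
  Row 2: Device M ($229.86, qty 35)
  Row 3: Tool P ($38.09, qty 16)
  Row 4: Device M ($229.86, qty 35) <-- DUPLICATE
  Row 5: Part S ($315.64, qty 34)
  Row 6: Device M ($229.86, qty 35) <-- DUPLICATE
  Row 7: Device M ($229.86, qty 35) <-- DUPLICATE
  Row 8: Gadget X ($314.26, qty 86)
  Row 9: Device N ($313.43, qty 97)

Duplicates found: 3
Unique records: 6

3 duplicates, 6 unique


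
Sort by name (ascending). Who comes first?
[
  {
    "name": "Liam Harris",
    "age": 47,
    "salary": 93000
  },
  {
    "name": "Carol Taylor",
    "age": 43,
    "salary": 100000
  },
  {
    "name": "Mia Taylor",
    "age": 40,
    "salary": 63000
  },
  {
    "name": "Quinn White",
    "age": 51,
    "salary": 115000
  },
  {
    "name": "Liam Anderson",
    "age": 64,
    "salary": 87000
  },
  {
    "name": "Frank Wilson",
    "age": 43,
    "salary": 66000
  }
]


Sort by: name (ascending)

Sorted order:
  1. Carol Taylor (name = Carol Taylor)
  2. Frank Wilson (name = Frank Wilson)
  3. Liam Anderson (name = Liam Anderson)
  4. Liam Harris (name = Liam Harris)
  5. Mia Taylor (name = Mia Taylor)
  6. Quinn White (name = Quinn White)

First: Carol Taylor

Carol Taylor


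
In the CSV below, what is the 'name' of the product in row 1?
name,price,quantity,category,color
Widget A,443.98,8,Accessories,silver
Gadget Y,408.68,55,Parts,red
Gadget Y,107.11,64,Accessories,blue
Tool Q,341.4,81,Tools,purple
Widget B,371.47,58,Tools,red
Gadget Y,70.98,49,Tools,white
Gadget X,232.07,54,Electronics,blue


Query: Row 1 ('Widget A'), column 'name'
Value: Widget A

Widget A


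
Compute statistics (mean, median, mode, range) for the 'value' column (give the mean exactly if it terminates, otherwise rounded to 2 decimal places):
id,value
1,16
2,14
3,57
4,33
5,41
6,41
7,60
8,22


Data: [16, 14, 57, 33, 41, 41, 60, 22]
Count: 8
Sum: 284
Mean: 284/8 = 35.5
Sorted: [14, 16, 22, 33, 41, 41, 57, 60]
Median: 37.0
Mode: 41 (2 times)
Range: 60 - 14 = 46
Min: 14, Max: 60

mean=35.5, median=37.0, mode=41, range=46


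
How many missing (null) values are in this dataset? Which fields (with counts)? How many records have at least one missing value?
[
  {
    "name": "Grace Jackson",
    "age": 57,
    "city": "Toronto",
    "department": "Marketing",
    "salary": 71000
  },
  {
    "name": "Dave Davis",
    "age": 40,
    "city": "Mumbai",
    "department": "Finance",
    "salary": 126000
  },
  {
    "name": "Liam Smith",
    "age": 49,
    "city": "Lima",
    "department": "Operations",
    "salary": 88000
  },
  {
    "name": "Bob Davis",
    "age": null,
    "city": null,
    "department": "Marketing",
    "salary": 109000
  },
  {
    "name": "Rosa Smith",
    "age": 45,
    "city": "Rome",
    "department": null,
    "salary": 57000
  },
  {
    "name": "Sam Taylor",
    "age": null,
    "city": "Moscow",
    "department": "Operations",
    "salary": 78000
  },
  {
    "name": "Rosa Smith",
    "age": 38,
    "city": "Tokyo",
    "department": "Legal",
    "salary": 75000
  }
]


Checking for missing (null) values in 7 records:

  Grace Jackson: complete
  Dave Davis: complete
  Liam Smith: complete
  Bob Davis: age, city
  Rosa Smith: department
  Sam Taylor: age
  Rosa Smith: complete

Per field:
  name: 0 missing
  age: 2 missing
  city: 1 missing
  department: 1 missing
  salary: 0 missing

Total missing values: 4
Records with any missing: 3

4 missing values (age: 2, city: 1, department: 1); 3 incomplete records


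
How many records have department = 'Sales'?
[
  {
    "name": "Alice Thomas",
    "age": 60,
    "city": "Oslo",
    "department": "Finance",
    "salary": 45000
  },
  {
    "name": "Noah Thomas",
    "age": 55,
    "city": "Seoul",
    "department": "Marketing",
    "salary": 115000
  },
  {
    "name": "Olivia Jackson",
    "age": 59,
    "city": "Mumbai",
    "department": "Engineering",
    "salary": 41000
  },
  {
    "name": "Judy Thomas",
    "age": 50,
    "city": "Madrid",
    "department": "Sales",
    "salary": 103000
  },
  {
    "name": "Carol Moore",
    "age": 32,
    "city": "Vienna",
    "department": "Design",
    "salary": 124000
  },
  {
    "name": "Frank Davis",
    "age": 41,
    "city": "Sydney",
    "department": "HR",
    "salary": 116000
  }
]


Data: 6 records
Condition: department = 'Sales'

Checking each record:
  Alice Thomas: Finance
  Noah Thomas: Marketing
  Olivia Jackson: Engineering
  Judy Thomas: Sales MATCH
  Carol Moore: Design
  Frank Davis: HR

Count: 1

1


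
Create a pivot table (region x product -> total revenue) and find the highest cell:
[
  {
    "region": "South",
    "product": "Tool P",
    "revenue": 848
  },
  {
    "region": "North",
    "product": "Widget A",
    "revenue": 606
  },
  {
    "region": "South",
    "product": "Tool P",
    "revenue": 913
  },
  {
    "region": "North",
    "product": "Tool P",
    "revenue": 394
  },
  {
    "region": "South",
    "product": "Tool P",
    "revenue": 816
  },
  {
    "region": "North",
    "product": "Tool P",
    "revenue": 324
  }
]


Pivot: region (rows) x product (columns) -> total revenue

     Tool P        Widget A    
North          718           606  
South         2577             0  

Highest: South / Tool P = $2577

South / Tool P = $2577


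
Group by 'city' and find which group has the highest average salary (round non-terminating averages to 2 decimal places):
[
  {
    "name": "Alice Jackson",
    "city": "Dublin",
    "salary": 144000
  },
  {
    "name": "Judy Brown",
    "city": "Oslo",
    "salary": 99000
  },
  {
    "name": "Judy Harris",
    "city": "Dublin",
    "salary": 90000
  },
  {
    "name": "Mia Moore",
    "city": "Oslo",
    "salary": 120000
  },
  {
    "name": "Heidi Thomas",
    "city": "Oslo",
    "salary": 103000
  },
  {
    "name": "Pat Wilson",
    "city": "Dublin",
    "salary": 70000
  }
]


Group by: city

Groups:
  Dublin: 3 people, avg salary = 304000/3 ≈ $101333.33
  Oslo: 3 people, avg salary = 322000/3 ≈ $107333.33

Highest average salary: Oslo (≈$107333.33)

Oslo (≈$107333.33)


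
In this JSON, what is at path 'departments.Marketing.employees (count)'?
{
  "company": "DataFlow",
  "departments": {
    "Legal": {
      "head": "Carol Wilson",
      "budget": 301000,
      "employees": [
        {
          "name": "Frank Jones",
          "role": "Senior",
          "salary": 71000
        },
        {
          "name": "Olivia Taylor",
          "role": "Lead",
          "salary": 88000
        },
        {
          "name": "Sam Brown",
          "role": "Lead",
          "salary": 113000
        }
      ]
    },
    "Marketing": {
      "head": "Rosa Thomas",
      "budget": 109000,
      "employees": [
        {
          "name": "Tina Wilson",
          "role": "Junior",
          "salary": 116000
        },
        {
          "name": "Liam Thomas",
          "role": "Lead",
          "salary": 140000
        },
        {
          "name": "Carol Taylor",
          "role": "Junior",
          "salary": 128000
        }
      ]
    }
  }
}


Path: departments.Marketing.employees (count)

Navigate:
  -> departments
  -> Marketing
  -> employees (array, length 3)

3


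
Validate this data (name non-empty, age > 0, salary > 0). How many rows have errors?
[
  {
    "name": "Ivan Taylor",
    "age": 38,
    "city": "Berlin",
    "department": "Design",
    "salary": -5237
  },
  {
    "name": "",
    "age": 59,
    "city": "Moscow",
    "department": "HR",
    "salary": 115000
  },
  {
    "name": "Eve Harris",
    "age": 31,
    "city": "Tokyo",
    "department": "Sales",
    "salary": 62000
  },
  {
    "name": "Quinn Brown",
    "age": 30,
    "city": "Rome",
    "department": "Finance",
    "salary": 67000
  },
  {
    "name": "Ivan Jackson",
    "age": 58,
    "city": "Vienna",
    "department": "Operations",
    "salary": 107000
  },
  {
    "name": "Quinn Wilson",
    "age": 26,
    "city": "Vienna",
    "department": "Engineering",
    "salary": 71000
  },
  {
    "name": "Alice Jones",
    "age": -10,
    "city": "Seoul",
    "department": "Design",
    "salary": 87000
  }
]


Validating 7 records:
Rules: name non-empty, age > 0, salary > 0

  Row 1 (Ivan Taylor): negative salary: -5237
  Row 2 (???): empty name
  Row 3 (Eve Harris): OK
  Row 4 (Quinn Brown): OK
  Row 5 (Ivan Jackson): OK
  Row 6 (Quinn Wilson): OK
  Row 7 (Alice Jones): negative age: -10

Total errors: 3

3 errors


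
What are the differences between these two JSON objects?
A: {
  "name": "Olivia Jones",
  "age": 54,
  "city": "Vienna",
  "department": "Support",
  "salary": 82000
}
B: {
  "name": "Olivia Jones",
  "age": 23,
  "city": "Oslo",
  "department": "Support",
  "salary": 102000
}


Comparing each field (in key order):
  name: same
  age: DIFFERENT
  city: DIFFERENT
  department: same
  salary: DIFFERENT
Differences:
  age: 54 -> 23
  city: Vienna -> Oslo
  salary: 82000 -> 102000

3 field(s) changed

3 changes: age, city, salary


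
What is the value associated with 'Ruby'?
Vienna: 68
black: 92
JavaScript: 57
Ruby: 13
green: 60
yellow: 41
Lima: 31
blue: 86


Looking up key 'Ruby'
Value: 13

13


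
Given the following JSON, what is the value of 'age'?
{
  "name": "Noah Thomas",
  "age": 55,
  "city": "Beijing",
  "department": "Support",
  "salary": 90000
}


Looking up field 'age'
Value: 55

55


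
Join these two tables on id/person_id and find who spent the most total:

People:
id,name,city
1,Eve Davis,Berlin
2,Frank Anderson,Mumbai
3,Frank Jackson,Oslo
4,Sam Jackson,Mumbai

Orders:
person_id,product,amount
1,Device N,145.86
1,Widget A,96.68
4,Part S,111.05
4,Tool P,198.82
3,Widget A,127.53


Join on: people.id = orders.person_id

Joined rows:
  Eve Davis (Berlin) bought Device N for $145.86
  Eve Davis (Berlin) bought Widget A for $96.68
  Sam Jackson (Mumbai) bought Part S for $111.05
  Sam Jackson (Mumbai) bought Tool P for $198.82
  Frank Jackson (Oslo) bought Widget A for $127.53

Total per person:
  Sam Jackson: $309.87
  Eve Davis: $242.54
  Frank Jackson: $127.53

Top spender: Sam Jackson ($309.87)

Sam Jackson ($309.87)


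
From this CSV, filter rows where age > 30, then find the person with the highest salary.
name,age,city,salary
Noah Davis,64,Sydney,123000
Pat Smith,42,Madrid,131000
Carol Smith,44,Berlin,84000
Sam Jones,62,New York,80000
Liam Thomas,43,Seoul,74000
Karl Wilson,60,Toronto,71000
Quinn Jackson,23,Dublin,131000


Filter: age > 30
Sort by: salary (descending)

Filtered records (6):
  Pat Smith, age 42, salary $131000
  Noah Davis, age 64, salary $123000
  Carol Smith, age 44, salary $84000
  Sam Jones, age 62, salary $80000
  Liam Thomas, age 43, salary $74000
  Karl Wilson, age 60, salary $71000

Highest salary: Pat Smith ($131000)

Pat Smith


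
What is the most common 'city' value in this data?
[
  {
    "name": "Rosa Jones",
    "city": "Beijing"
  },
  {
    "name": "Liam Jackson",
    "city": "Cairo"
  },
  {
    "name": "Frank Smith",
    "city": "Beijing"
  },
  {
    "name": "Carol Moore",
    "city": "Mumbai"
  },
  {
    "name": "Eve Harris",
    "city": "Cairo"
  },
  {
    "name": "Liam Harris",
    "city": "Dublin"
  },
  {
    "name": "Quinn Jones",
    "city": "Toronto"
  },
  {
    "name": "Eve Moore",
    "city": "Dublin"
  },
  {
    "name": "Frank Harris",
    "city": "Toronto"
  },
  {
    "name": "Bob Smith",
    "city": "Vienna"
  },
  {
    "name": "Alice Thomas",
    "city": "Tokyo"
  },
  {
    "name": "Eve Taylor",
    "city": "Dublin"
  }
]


Counting 'city' values across 12 records:

  Dublin: 3 ###
  Beijing: 2 ##
  Cairo: 2 ##
  Toronto: 2 ##
  Mumbai: 1 #
  Vienna: 1 #
  Tokyo: 1 #

Most common: Dublin (3 times)

Dublin (3 times)


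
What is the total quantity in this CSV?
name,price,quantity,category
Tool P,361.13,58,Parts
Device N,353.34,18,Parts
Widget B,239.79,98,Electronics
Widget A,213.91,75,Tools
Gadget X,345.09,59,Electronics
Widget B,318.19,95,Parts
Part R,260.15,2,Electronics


Computing total quantity:
Values: [58, 18, 98, 75, 59, 95, 2]
Sum = 405

405


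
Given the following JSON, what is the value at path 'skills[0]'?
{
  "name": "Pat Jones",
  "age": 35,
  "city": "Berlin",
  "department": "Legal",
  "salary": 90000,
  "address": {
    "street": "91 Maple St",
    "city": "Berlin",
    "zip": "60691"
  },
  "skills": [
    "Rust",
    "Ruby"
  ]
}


Query: skills[0]
Path: skills -> first element
Value: Rust

Rust


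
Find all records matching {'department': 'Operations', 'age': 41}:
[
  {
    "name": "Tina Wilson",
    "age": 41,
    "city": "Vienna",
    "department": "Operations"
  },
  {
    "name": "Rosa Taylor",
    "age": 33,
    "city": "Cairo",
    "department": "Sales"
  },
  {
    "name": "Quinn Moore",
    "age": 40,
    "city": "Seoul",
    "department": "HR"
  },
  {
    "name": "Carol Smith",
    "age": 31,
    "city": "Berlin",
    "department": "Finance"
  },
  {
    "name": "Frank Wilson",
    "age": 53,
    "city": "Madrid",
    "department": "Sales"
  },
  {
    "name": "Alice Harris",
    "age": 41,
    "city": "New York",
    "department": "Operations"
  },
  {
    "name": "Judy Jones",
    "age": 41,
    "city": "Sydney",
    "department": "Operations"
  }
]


Search criteria: {'department': 'Operations', 'age': 41}

Checking 7 records:
  Tina Wilson: {department: Operations, age: 41} <-- MATCH
  Rosa Taylor: {department: Sales, age: 33}
  Quinn Moore: {department: HR, age: 40}
  Carol Smith: {department: Finance, age: 31}
  Frank Wilson: {department: Sales, age: 53}
  Alice Harris: {department: Operations, age: 41} <-- MATCH
  Judy Jones: {department: Operations, age: 41} <-- MATCH

Matches: ["Tina Wilson", "Alice Harris", "Judy Jones"]

["Tina Wilson", "Alice Harris", "Judy Jones"]


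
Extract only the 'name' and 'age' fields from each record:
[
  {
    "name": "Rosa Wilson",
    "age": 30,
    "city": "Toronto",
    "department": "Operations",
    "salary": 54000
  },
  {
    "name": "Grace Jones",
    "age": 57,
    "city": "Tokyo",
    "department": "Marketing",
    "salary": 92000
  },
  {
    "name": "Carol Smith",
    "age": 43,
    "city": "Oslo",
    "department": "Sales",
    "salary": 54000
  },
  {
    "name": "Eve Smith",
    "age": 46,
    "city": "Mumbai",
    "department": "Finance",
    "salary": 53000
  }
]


Original: 4 records with fields: name, age, city, department, salary
Keep: ['name', 'age']
Drop: ['city', 'department', 'salary']
Result: 4 records, 2 fields each

[
  {
    "name": "Rosa Wilson",
    "age": 30
  },
  {
    "name": "Grace Jones",
    "age": 57
  },
  {
    "name": "Carol Smith",
    "age": 43
  },
  {
    "name": "Eve Smith",
    "age": 46
  }
]


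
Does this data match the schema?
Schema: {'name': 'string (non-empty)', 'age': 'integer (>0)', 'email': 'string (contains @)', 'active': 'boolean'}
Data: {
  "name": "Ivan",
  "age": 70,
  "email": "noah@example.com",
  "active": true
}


Validating each field against schema:
  name: OK (non-empty string)
  age: OK (positive integer)
  email: OK (string with @)
  active: OK (boolean)

Result: VALID

VALID


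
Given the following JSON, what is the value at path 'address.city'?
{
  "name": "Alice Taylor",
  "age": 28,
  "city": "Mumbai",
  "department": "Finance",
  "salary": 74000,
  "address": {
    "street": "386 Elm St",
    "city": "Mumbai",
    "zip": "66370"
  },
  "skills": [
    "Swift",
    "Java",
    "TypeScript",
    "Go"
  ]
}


Query: address.city
Path: address -> city
Value: Mumbai

Mumbai


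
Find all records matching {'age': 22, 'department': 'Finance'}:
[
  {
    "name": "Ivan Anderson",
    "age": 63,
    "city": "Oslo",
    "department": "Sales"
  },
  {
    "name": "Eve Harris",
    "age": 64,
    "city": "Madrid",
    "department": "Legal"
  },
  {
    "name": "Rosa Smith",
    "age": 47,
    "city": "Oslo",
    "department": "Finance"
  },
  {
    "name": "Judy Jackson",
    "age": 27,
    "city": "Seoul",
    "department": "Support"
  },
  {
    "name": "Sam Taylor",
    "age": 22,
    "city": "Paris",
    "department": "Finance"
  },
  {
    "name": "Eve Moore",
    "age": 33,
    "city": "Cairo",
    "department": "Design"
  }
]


Search criteria: {'age': 22, 'department': 'Finance'}

Checking 6 records:
  Ivan Anderson: {age: 63, department: Sales}
  Eve Harris: {age: 64, department: Legal}
  Rosa Smith: {age: 47, department: Finance}
  Judy Jackson: {age: 27, department: Support}
  Sam Taylor: {age: 22, department: Finance} <-- MATCH
  Eve Moore: {age: 33, department: Design}

Matches: ["Sam Taylor"]

["Sam Taylor"]


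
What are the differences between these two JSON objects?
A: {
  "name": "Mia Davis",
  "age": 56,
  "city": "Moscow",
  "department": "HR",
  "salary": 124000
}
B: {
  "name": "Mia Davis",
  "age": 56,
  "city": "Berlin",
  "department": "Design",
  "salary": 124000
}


Comparing each field (in key order):
  name: same
  age: same
  city: DIFFERENT
  department: DIFFERENT
  salary: same
Differences:
  city: Moscow -> Berlin
  department: HR -> Design

2 field(s) changed

2 changes: city, department


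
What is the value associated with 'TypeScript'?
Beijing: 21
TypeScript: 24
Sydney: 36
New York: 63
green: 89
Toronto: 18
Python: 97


Looking up key 'TypeScript'
Value: 24

24


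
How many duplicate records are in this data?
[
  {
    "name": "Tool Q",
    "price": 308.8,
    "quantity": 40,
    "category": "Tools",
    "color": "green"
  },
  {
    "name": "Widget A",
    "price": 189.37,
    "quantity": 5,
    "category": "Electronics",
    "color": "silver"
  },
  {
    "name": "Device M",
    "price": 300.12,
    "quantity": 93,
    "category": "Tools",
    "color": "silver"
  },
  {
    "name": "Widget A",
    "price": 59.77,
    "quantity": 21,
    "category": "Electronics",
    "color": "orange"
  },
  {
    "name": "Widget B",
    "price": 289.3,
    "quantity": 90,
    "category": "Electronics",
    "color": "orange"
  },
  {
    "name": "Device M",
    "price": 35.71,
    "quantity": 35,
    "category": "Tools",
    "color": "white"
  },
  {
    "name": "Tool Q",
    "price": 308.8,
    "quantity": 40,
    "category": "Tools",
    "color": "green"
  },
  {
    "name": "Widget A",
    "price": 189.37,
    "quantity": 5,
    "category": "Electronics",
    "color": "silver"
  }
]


Checking 8 records for duplicates:

  Row 1: Tool Q ($308.8, qty 40)
  Row 2: Widget A ($189.37, qty 5)
  Row 3: Device M ($300.12, qty 93)
  Row 4: Widget A ($59.77, qty 21)
  Row 5: Widget B ($289.3, qty 90)
  Row 6: Device M ($35.71, qty 35)
  Row 7: Tool Q ($308.8, qty 40) <-- DUPLICATE
  Row 8: Widget A ($189.37, qty 5) <-- DUPLICATE

Duplicates found: 2
Unique records: 6

2 duplicates, 6 unique


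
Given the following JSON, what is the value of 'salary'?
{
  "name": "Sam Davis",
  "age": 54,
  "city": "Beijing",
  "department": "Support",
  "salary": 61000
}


Looking up field 'salary'
Value: 61000

61000


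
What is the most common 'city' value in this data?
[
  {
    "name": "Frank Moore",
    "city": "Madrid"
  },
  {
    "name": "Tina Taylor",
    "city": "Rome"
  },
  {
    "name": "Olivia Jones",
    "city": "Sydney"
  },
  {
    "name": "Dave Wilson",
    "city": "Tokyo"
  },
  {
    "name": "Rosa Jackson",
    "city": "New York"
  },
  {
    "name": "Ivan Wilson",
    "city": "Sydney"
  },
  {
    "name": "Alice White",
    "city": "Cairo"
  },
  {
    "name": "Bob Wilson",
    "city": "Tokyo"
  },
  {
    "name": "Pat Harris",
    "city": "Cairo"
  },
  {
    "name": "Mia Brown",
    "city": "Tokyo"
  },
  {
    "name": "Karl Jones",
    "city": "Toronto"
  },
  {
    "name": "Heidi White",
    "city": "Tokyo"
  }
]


Counting 'city' values across 12 records:

  Tokyo: 4 ####
  Sydney: 2 ##
  Cairo: 2 ##
  Madrid: 1 #
  Rome: 1 #
  New York: 1 #
  Toronto: 1 #

Most common: Tokyo (4 times)

Tokyo (4 times)


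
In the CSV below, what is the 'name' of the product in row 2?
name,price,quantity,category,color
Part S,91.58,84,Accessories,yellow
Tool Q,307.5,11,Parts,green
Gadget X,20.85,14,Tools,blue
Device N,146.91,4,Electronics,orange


Query: Row 2 ('Tool Q'), column 'name'
Value: Tool Q

Tool Q


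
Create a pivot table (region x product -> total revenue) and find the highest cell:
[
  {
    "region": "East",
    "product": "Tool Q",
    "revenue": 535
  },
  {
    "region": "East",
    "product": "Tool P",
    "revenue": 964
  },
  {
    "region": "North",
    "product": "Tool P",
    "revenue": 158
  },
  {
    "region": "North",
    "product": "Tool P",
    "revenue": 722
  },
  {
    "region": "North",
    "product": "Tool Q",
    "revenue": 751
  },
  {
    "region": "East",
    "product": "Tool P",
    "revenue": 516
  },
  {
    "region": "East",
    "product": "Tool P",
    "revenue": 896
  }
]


Pivot: region (rows) x product (columns) -> total revenue

     Tool P        Tool Q      
East          2376           535  
North          880           751  

Highest: East / Tool P = $2376

East / Tool P = $2376


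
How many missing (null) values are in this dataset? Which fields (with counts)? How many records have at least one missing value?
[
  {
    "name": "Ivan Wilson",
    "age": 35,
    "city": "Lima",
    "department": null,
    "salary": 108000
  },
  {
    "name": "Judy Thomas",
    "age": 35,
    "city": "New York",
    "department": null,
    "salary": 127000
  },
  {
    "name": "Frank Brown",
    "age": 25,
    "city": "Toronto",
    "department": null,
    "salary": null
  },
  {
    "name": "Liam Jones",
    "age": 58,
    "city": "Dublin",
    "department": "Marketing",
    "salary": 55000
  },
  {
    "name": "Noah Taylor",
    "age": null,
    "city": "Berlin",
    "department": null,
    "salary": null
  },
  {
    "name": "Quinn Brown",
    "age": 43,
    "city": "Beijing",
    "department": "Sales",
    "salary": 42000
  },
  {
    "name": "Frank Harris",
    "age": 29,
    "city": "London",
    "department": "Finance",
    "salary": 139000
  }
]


Checking for missing (null) values in 7 records:

  Ivan Wilson: department
  Judy Thomas: department
  Frank Brown: department, salary
  Liam Jones: complete
  Noah Taylor: age, department, salary
  Quinn Brown: complete
  Frank Harris: complete

Per field:
  name: 0 missing
  age: 1 missing
  city: 0 missing
  department: 4 missing
  salary: 2 missing

Total missing values: 7
Records with any missing: 4

7 missing values (age: 1, department: 4, salary: 2); 4 incomplete records


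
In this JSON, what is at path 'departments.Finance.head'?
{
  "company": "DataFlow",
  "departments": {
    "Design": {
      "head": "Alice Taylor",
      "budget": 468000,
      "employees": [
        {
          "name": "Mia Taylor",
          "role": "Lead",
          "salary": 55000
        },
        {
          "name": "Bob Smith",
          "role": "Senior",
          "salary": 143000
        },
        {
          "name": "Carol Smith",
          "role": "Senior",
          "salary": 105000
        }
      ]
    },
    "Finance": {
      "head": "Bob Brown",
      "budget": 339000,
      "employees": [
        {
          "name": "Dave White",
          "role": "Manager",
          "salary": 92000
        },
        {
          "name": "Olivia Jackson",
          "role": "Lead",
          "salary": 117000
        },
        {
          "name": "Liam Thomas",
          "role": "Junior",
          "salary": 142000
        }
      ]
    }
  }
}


Path: departments.Finance.head

Navigate:
  -> departments
  -> Finance
  -> head = 'Bob Brown'

Bob Brown


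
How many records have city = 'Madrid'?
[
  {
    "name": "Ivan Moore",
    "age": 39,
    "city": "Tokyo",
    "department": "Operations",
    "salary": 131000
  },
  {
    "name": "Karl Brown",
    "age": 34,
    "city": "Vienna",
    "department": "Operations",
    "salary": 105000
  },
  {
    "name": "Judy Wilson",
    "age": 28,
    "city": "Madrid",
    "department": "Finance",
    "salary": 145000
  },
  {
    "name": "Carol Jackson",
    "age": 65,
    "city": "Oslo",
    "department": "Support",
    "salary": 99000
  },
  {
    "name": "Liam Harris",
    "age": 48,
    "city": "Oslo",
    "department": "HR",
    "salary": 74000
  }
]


Data: 5 records
Condition: city = 'Madrid'

Checking each record:
  Ivan Moore: Tokyo
  Karl Brown: Vienna
  Judy Wilson: Madrid MATCH
  Carol Jackson: Oslo
  Liam Harris: Oslo

Count: 1

1


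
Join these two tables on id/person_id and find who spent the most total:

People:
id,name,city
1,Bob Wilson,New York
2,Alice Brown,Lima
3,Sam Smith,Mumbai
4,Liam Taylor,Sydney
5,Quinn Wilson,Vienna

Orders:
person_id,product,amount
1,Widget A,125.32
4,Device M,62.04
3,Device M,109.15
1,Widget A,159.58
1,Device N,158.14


Join on: people.id = orders.person_id

Joined rows:
  Bob Wilson (New York) bought Widget A for $125.32
  Liam Taylor (Sydney) bought Device M for $62.04
  Sam Smith (Mumbai) bought Device M for $109.15
  Bob Wilson (New York) bought Widget A for $159.58
  Bob Wilson (New York) bought Device N for $158.14

Total per person:
  Bob Wilson: $443.04
  Sam Smith: $109.15
  Liam Taylor: $62.04

Top spender: Bob Wilson ($443.04)

Bob Wilson ($443.04)


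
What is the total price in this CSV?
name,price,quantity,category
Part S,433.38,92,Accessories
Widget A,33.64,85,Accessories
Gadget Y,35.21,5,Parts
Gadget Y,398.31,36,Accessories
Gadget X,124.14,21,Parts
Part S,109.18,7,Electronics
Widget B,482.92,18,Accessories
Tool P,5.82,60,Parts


Computing total price:
Values: [433.38, 33.64, 35.21, 398.31, 124.14, 109.18, 482.92, 5.82]
Sum = 1622.60

1622.60


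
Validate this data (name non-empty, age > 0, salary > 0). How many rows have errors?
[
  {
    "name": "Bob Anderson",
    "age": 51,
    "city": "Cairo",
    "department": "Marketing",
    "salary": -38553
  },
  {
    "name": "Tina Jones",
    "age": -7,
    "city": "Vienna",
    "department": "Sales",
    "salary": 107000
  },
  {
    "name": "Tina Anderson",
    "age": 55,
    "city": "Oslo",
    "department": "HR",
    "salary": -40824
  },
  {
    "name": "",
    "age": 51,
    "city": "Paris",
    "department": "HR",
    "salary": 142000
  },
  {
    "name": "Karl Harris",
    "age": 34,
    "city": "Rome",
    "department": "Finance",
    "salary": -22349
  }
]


Validating 5 records:
Rules: name non-empty, age > 0, salary > 0

  Row 1 (Bob Anderson): negative salary: -38553
  Row 2 (Tina Jones): negative age: -7
  Row 3 (Tina Anderson): negative salary: -40824
  Row 4 (???): empty name
  Row 5 (Karl Harris): negative salary: -22349

Total errors: 5

5 errors


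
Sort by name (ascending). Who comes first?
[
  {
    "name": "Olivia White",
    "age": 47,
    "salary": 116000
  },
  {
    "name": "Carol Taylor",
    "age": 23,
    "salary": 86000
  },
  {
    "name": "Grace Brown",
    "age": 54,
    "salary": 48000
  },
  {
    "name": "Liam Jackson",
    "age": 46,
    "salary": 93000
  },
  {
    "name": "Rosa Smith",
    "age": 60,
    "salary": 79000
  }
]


Sort by: name (ascending)

Sorted order:
  1. Carol Taylor (name = Carol Taylor)
  2. Grace Brown (name = Grace Brown)
  3. Liam Jackson (name = Liam Jackson)
  4. Olivia White (name = Olivia White)
  5. Rosa Smith (name = Rosa Smith)

First: Carol Taylor

Carol Taylor


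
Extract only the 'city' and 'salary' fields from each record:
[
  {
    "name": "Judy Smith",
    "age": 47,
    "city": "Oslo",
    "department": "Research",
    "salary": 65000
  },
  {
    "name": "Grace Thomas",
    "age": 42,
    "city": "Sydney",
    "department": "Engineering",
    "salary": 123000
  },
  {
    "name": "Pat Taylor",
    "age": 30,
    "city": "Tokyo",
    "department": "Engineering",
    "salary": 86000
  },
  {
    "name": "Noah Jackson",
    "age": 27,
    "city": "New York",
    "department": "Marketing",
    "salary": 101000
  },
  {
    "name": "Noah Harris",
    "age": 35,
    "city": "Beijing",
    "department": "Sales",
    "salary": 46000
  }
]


Original: 5 records with fields: name, age, city, department, salary
Keep: ['city', 'salary']
Drop: ['name', 'age', 'department']
Result: 5 records, 2 fields each

[
  {
    "city": "Oslo",
    "salary": 65000
  },
  {
    "city": "Sydney",
    "salary": 123000
  },
  {
    "city": "Tokyo",
    "salary": 86000
  },
  {
    "city": "New York",
    "salary": 101000
  },
  {
    "city": "Beijing",
    "salary": 46000
  }
]


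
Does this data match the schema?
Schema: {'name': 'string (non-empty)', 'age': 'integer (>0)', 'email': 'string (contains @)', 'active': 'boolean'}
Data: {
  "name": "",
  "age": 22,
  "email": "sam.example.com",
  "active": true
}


Validating each field against schema:
  name: FAIL ("" is an empty string)
  age: OK (positive integer)
  email: FAIL ("sam.example.com" does not contain @)
  active: OK (boolean)

Result: INVALID (2 errors: name, email)

INVALID (2 errors: name, email)


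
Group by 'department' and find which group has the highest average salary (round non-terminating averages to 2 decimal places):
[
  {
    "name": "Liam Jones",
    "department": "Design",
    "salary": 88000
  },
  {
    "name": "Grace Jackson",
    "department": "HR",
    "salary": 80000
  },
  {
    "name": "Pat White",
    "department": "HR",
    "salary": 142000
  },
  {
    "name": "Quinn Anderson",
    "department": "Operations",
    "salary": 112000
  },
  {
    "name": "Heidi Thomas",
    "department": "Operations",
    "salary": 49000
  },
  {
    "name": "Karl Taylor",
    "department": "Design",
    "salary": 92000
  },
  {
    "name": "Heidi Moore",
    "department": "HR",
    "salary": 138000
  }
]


Group by: department

Groups:
  Design: 2 people, avg salary = 180000/2 = $90000
  HR: 3 people, avg salary = 360000/3 = $120000
  Operations: 2 people, avg salary = 161000/2 = $80500

Highest average salary: HR ($120000)

HR ($120000)


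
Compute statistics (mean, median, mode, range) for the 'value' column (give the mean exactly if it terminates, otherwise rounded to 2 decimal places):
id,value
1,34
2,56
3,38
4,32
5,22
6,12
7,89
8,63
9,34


Data: [34, 56, 38, 32, 22, 12, 89, 63, 34]
Count: 9
Sum: 380
Mean: 380/9 ≈ 42.22 (rounded to 2 decimal places)
Sorted: [12, 22, 32, 34, 34, 38, 56, 63, 89]
Median: 34.0
Mode: 34 (2 times)
Range: 89 - 12 = 77
Min: 12, Max: 89

mean≈42.22, median=34.0, mode=34, range=77


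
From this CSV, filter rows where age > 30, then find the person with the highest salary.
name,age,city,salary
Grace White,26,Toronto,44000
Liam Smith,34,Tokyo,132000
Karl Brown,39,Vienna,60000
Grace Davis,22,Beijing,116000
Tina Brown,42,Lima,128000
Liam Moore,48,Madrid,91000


Filter: age > 30
Sort by: salary (descending)

Filtered records (4):
  Liam Smith, age 34, salary $132000
  Tina Brown, age 42, salary $128000
  Liam Moore, age 48, salary $91000
  Karl Brown, age 39, salary $60000

Highest salary: Liam Smith ($132000)

Liam Smith


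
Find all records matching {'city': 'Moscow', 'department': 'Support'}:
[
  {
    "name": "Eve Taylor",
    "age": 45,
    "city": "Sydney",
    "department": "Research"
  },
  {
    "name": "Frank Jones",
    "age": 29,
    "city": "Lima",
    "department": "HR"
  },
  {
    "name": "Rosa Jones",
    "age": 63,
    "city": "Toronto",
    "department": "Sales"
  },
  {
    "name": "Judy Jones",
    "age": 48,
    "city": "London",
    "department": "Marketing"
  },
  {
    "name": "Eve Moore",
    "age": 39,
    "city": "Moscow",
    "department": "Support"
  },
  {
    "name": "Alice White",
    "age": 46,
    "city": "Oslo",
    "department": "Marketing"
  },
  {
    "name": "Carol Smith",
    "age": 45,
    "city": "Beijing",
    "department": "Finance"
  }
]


Search criteria: {'city': 'Moscow', 'department': 'Support'}

Checking 7 records:
  Eve Taylor: {city: Sydney, department: Research}
  Frank Jones: {city: Lima, department: HR}
  Rosa Jones: {city: Toronto, department: Sales}
  Judy Jones: {city: London, department: Marketing}
  Eve Moore: {city: Moscow, department: Support} <-- MATCH
  Alice White: {city: Oslo, department: Marketing}
  Carol Smith: {city: Beijing, department: Finance}

Matches: ["Eve Moore"]

["Eve Moore"]


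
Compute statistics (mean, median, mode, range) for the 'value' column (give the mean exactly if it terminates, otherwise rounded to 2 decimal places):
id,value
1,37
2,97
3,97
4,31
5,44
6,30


Data: [37, 97, 97, 31, 44, 30]
Count: 6
Sum: 336
Mean: 336/6 = 56
Sorted: [30, 31, 37, 44, 97, 97]
Median: 40.5
Mode: 97 (2 times)
Range: 97 - 30 = 67
Min: 30, Max: 97

mean=56, median=40.5, mode=97, range=67


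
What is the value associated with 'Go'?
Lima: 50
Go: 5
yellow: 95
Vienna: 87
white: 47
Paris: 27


Looking up key 'Go'
Value: 5

5


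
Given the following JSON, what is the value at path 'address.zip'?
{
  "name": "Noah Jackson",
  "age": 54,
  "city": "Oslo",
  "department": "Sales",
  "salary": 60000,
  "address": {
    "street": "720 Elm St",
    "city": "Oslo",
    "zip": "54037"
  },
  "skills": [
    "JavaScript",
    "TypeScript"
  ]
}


Query: address.zip
Path: address -> zip
Value: 54037

54037


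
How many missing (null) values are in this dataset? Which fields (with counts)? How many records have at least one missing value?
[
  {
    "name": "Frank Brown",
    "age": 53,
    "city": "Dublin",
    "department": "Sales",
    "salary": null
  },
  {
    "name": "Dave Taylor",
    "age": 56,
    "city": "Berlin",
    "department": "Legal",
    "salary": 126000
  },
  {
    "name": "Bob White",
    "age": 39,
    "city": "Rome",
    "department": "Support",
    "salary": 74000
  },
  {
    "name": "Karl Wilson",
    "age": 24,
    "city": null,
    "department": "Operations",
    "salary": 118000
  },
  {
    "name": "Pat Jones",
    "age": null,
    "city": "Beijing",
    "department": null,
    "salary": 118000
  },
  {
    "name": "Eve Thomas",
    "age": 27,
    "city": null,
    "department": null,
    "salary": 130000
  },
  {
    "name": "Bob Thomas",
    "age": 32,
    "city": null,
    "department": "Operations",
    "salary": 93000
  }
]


Checking for missing (null) values in 7 records:

  Frank Brown: salary
  Dave Taylor: complete
  Bob White: complete
  Karl Wilson: city
  Pat Jones: age, department
  Eve Thomas: city, department
  Bob Thomas: city

Per field:
  name: 0 missing
  age: 1 missing
  city: 3 missing
  department: 2 missing
  salary: 1 missing

Total missing values: 7
Records with any missing: 5

7 missing values (age: 1, city: 3, department: 2, salary: 1); 5 incomplete records


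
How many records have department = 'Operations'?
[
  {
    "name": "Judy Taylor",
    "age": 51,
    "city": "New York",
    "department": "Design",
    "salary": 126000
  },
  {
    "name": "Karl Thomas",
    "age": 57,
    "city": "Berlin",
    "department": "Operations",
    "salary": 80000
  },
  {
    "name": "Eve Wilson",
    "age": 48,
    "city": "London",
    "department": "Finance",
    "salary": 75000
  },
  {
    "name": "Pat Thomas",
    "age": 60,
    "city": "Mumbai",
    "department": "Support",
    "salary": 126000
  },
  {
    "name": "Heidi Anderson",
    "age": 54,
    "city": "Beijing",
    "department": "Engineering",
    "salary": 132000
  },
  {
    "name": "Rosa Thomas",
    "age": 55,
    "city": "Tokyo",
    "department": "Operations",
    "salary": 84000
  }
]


Data: 6 records
Condition: department = 'Operations'

Checking each record:
  Judy Taylor: Design
  Karl Thomas: Operations MATCH
  Eve Wilson: Finance
  Pat Thomas: Support
  Heidi Anderson: Engineering
  Rosa Thomas: Operations MATCH

Count: 2

2
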